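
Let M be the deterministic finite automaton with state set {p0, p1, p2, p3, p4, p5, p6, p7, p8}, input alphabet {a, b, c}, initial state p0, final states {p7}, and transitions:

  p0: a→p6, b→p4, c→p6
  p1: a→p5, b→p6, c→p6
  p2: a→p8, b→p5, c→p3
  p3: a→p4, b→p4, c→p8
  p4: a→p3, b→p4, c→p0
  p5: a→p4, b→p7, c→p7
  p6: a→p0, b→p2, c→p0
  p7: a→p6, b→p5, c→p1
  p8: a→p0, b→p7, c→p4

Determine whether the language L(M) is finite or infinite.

State p0 is reachable from the start and can reach an accepting state, and it lies on the cycle p0 → p4 → p0.
Traversing that cycle any number of times yields accepted strings of unbounded length, so the language is infinite.

infinite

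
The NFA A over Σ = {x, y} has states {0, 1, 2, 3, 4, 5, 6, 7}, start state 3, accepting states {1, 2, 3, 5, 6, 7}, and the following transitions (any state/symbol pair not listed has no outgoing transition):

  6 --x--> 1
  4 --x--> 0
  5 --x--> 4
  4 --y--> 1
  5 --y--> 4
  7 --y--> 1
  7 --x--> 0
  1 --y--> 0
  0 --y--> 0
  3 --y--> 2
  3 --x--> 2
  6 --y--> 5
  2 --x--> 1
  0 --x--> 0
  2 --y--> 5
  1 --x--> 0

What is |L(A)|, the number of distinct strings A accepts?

11

The useful subgraph on states {1, 2, 3, 4, 5} is acyclic, so L(A) is finite; the longest accepting path visits 5 useful states, giving maximum string length 4.
Counting accepting paths from 3 by length: 1 of length 0, 2 of length 1, 4 of length 2, 4 of length 4. Total 11.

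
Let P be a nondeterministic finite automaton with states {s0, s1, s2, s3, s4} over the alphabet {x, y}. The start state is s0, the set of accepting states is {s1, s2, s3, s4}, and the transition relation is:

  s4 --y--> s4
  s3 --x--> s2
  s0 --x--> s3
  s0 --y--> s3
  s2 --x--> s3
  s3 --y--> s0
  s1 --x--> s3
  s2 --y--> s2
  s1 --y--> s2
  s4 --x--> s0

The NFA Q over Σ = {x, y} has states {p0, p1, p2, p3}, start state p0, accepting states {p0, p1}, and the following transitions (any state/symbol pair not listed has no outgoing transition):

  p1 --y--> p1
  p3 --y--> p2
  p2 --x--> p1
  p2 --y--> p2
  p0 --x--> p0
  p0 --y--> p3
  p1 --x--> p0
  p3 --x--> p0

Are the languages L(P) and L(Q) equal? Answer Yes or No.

No

The string y is accepted by P but rejected by Q.
So L(P) ≠ L(Q).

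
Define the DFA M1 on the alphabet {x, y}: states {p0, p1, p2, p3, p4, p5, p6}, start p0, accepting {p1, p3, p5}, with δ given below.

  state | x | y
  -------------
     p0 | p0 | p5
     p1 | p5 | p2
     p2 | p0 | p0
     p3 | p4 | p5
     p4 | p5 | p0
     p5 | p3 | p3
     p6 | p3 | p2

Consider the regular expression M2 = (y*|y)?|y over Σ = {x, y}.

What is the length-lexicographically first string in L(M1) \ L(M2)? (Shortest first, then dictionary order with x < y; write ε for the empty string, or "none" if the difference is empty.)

xy

The string xy is accepted by M1 but not by M2.
No shorter string lies in the difference, and xy is the lexicographically first length-2 string in L(M1) \ L(M2).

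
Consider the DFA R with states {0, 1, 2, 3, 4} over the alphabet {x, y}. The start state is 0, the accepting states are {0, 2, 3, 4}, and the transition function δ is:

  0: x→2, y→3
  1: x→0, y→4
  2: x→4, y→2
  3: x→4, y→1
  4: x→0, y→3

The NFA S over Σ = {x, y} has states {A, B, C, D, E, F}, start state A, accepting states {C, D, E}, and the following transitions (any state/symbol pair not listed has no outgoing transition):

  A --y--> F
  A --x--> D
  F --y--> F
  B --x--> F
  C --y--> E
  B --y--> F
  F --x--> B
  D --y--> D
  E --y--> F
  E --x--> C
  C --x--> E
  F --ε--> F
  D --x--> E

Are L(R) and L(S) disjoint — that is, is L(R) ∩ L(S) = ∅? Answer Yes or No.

The string x is accepted by both R and S.
Hence L(R) ∩ L(S) ≠ ∅.

No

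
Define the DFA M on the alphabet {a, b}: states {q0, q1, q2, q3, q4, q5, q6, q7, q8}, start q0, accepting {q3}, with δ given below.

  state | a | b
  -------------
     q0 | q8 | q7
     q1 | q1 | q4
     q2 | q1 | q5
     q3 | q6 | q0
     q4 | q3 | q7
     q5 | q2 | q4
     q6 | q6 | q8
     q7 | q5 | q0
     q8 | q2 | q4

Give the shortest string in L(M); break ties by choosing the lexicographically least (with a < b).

A breadth-first search from q0 reaches an accepting state first via the path q0 → q8 → q4 → q3 on input aba.
No string of length < 3 is accepted (BFS exhausts all shorter strings without reaching an accepting state), and aba is the lexicographically least accepting string of length 3.

aba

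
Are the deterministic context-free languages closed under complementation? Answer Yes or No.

A deterministic PDA can be normalised so that it always reads its entire input (no blocking, no infinite ε-loops) and records in its finite control whether it has passed through an accepting state since the last input symbol was consumed; inverting that end-of-input verdict yields a DPDA for the complement.
So the deterministic context-free languages are closed under complement.

Yes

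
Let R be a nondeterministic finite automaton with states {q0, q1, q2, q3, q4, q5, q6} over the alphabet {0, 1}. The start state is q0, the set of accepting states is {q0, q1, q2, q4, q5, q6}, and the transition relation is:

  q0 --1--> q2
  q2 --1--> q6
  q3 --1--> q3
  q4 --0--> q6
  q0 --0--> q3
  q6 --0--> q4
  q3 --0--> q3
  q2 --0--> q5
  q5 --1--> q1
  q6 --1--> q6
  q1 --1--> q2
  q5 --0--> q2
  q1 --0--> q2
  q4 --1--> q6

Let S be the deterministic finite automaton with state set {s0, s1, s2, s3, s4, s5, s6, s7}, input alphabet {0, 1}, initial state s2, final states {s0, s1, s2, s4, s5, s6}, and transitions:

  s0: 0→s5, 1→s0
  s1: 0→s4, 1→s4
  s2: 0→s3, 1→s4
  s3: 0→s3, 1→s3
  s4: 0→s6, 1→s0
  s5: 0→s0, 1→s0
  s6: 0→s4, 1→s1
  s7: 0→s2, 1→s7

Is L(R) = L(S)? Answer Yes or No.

Yes

Exploring the product automaton R × S from the start pair (q0, s2), following both machines on each input symbol, reaches 7 state pairs: (q0, s2), (q3, s3), (q2, s4), (q5, s6), (q6, s0), (q1, s1), (q4, s5).
R accepts in {q0, q1, q2, q4, q5, q6} and S accepts in {s0, s1, s2, s4, s5, s6}. In every reachable pair the two components are either both accepting — (q0, s2), (q2, s4), (q5, s6), (q6, s0), (q1, s1), (q4, s5) — or both non-accepting, so no string is accepted by exactly one of the machines: L(R) \ L(S) and L(S) \ L(R) are both empty.
Hence every string is accepted by R iff it is accepted by S, and the two languages coincide.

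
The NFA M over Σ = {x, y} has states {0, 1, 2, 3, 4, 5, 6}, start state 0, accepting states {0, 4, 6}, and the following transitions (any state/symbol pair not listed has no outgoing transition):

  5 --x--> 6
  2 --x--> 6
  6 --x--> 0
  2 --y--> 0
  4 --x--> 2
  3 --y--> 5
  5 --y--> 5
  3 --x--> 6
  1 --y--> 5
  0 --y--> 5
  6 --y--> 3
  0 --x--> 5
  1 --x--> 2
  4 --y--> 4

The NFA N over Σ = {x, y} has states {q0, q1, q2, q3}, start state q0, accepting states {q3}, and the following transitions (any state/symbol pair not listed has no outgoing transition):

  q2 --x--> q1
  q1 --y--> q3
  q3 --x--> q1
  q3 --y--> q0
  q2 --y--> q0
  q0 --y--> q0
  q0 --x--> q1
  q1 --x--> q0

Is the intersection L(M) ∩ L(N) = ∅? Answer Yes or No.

Exploring the product automaton M × N from the start pair (0, q0), following both machines on each input symbol, reaches 9 state pairs: (0, q0), (5, q1), (5, q0), (6, q0), (5, q3), (6, q1), (0, q1), (3, q0), (3, q3).
M accepts in {0, 4, 6} and N accepts in {q3}; no reachable pair has both components accepting, so no string drives both machines to acceptance simultaneously and L(M) ∩ L(N) = ∅.
So no string is accepted by both, and the intersection is empty.

Yes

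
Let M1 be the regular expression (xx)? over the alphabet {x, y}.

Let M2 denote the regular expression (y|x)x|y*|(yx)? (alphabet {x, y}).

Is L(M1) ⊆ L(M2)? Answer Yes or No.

Yes

Converting the expression M1 to a DFA (subset construction, then merging equivalent states) gives the minimal DFA with states {r0, r1, r2, r3}, start state r0, accepting states {r0, r3} and transitions r0: x→r1, y→r2; r1: x→r3, y→r2; r2: x→r2, y→r2; r3: x→r2, y→r2.
Converting the expression M2 to a DFA (subset construction, then merging equivalent states) gives the minimal DFA with states {t0, t1, t2, t3, t4, t5}, start state t0, accepting states {t0, t2, t3, t5} and transitions t0: x→t1, y→t2; t1: x→t3, y→t4; t2: x→t3, y→t5; t3: x→t4, y→t4; t4: x→t4, y→t4; t5: x→t4, y→t5.
Exploring the product automaton M1 × M2 from the start pair (r0, t0), following both machines on each input symbol, reaches 7 state pairs: (r0, t0), (r1, t1), (r2, t2), (r3, t3), (r2, t4), (r2, t3), (r2, t5).
M1 accepts in {r0, r3} and M2 accepts in {t0, t2, t3, t5}. The reachable pairs whose M1-component is accepting are (r0, t0), (r3, t3); in each of them the M2-component is accepting too, so the product for L(M1) \ L(M2) (M1-component accepting, M2-component rejecting) has no reachable accepting pair and the difference is empty.
Hence every string in L(M1) is also in L(M2).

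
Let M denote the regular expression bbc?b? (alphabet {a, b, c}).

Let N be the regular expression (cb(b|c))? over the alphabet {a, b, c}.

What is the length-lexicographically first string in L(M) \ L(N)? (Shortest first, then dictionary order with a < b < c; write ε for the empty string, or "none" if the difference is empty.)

bb

The string bb is accepted by M but not by N.
No shorter string lies in the difference, and bb is the lexicographically first length-2 string in L(M) \ L(N).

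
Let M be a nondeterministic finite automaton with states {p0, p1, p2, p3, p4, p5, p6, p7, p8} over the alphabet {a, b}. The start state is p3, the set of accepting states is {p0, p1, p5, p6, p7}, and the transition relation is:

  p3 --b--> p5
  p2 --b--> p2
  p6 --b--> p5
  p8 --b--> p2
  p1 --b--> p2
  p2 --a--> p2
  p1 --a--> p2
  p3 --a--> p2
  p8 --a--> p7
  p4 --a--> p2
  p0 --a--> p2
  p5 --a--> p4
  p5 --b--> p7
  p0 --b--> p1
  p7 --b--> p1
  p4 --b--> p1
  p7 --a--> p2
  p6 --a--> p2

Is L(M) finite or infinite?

finite

The useful states (reachable from p3 and able to reach an accepting state) are {p1, p3, p4, p5, p7}.
Restricted to these states the transition graph has no cycle, so every accepting path has bounded length and L is finite.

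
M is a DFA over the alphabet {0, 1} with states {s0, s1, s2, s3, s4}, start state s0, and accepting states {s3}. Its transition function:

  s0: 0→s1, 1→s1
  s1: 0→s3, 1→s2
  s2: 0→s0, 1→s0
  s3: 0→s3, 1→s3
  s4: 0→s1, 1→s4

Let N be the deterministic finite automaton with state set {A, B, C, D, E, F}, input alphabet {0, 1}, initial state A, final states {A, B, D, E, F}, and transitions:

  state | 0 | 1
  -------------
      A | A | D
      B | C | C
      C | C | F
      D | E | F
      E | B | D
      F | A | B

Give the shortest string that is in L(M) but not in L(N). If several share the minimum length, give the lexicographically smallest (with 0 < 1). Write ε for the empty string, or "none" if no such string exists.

The string 1000 is accepted by M but not by N.
No shorter string lies in the difference, and 1000 is the lexicographically first length-4 string in L(M) \ L(N).

1000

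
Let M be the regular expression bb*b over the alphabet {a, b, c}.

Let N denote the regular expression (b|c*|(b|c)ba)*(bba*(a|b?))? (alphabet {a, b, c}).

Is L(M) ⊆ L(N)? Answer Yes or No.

Yes

Converting the expression M to a DFA (subset construction, then merging equivalent states) gives the minimal DFA with states {m0, m1, m2, m3}, start state m0, accepting states {m3} and transitions m0: a→m1, b→m2, c→m1; m1: a→m1, b→m1, c→m1; m2: a→m1, b→m3, c→m1; m3: a→m1, b→m3, c→m1.
Converting the expression N to a DFA (subset construction, then merging equivalent states) gives the minimal DFA with states {n0, n1, n2, n3, n4, n5, n6, n7, n8}, start state n0, accepting states {n0, n2, n3, n4, n5, n6, n7, n8} and transitions n0: a→n1, b→n2, c→n3; n1: a→n1, b→n1, c→n1; n2: a→n1, b→n4, c→n3; n3: a→n1, b→n5, c→n3; n4: a→n6, b→n4, c→n3; n5: a→n0, b→n4, c→n3; n6: a→n7, b→n2, c→n3; n7: a→n7, b→n8, c→n1; n8: a→n1, b→n1, c→n1.
Exploring the product automaton M × N from the start pair (m0, n0), following both machines on each input symbol, reaches 12 state pairs: (m0, n0), (m1, n1), (m2, n2), (m1, n3), (m3, n4), (m1, n5), (m1, n6), (m1, n0), (m1, n4), (m1, n7), (m1, n2), (m1, n8).
M accepts in {m3} and N accepts in {n0, n2, n3, n4, n5, n6, n7, n8}. The reachable pairs whose M-component is accepting are (m3, n4); in each of them the N-component is accepting too, so the product for L(M) \ L(N) (M-component accepting, N-component rejecting) has no reachable accepting pair and the difference is empty.
Hence every string in L(M) is also in L(N).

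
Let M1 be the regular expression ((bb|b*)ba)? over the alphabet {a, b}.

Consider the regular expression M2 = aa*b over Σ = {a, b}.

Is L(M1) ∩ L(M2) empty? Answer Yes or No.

Converting the expression M1 to a DFA (subset construction, then merging equivalent states) gives the minimal DFA with states {r0, r1, r2, r3}, start state r0, accepting states {r0, r3} and transitions r0: a→r1, b→r2; r1: a→r1, b→r1; r2: a→r3, b→r2; r3: a→r1, b→r1.
Converting the expression M2 to a DFA (subset construction, then merging equivalent states) gives the minimal DFA with states {t0, t1, t2, t3}, start state t0, accepting states {t3} and transitions t0: a→t1, b→t2; t1: a→t1, b→t3; t2: a→t2, b→t2; t3: a→t2, b→t2.
Exploring the product automaton M1 × M2 from the start pair (r0, t0), following both machines on each input symbol, reaches 6 state pairs: (r0, t0), (r1, t1), (r2, t2), (r1, t3), (r3, t2), (r1, t2).
M1 accepts in {r0, r3} and M2 accepts in {t3}; no reachable pair has both components accepting, so no string drives both machines to acceptance simultaneously and L(M1) ∩ L(M2) = ∅.
So no string is accepted by both, and the intersection is empty.

Yes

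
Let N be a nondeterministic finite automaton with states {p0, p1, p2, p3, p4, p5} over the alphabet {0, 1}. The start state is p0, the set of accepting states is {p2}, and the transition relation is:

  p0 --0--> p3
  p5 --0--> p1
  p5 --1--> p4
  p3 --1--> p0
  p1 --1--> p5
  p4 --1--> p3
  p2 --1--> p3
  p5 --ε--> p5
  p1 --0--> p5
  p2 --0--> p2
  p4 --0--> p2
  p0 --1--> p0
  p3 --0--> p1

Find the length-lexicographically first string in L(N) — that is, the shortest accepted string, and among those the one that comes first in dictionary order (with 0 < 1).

00010

A breadth-first search from p0 reaches an accepting state first via the path p0 → p3 → p1 → p5 → p4 → p2 on input 00010.
No string of length < 5 is accepted (BFS exhausts all shorter strings without reaching an accepting state), and 00010 is the lexicographically least accepting string of length 5.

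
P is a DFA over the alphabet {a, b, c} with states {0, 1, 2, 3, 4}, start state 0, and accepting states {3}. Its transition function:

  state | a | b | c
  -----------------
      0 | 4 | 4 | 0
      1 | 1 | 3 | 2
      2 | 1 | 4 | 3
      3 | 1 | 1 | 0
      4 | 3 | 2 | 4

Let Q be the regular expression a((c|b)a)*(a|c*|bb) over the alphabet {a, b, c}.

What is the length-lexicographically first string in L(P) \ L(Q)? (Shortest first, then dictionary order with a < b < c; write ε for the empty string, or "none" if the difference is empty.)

ba

The string ba is accepted by P but not by Q.
No shorter string lies in the difference, and ba is the lexicographically first length-2 string in L(P) \ L(Q).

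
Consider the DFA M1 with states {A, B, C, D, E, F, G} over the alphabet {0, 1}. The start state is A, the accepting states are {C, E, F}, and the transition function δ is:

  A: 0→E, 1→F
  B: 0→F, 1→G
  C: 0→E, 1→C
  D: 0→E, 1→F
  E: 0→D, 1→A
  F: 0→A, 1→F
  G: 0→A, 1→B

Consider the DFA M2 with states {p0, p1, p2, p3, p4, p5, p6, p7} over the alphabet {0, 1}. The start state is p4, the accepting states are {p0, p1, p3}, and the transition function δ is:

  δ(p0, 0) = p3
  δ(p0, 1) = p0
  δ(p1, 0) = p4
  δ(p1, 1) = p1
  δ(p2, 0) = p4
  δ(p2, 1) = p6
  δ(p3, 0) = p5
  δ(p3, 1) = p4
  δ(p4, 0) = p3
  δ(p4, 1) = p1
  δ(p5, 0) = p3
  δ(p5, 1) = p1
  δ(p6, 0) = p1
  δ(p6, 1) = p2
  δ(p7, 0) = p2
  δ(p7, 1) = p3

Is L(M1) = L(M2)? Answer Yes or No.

Exploring the product automaton M1 × M2 from the start pair (A, p4), following both machines on each input symbol, reaches 4 state pairs: (A, p4), (E, p3), (F, p1), (D, p5).
M1 accepts in {C, E, F} and M2 accepts in {p0, p1, p3}. In every reachable pair the two components are either both accepting — (E, p3), (F, p1) — or both non-accepting, so no string is accepted by exactly one of the machines: L(M1) \ L(M2) and L(M2) \ L(M1) are both empty.
Hence every string is accepted by M1 iff it is accepted by M2, and the two languages coincide.

Yes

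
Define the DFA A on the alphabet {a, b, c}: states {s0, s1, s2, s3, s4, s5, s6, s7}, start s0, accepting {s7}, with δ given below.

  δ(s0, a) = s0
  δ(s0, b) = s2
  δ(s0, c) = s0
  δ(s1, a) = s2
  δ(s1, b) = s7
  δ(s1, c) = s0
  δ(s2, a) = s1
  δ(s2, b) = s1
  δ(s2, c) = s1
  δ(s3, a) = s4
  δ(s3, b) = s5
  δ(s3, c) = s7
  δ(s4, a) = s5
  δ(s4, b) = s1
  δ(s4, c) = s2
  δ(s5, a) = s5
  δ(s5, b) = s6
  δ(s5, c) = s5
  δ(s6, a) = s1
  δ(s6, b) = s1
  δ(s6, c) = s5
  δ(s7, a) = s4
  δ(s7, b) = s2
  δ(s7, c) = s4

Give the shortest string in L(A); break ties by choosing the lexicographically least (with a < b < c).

bab

A breadth-first search from s0 reaches an accepting state first via the path s0 → s2 → s1 → s7 on input bab.
No string of length < 3 is accepted (BFS exhausts all shorter strings without reaching an accepting state), and bab is the lexicographically least accepting string of length 3.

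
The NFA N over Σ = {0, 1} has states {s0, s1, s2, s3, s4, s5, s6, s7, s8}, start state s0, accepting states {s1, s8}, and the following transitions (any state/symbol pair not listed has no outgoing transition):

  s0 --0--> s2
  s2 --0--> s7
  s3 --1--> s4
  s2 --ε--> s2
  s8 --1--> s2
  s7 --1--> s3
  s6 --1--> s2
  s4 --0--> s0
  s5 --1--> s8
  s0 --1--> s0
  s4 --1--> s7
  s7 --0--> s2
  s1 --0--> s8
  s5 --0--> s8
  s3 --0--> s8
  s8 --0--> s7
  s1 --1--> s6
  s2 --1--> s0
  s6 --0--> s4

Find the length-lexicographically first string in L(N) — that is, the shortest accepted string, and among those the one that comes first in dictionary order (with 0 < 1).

0010

A breadth-first search from s0 reaches an accepting state first via the path s0 → s2 → s7 → s3 → s8 on input 0010.
No string of length < 4 is accepted (BFS exhausts all shorter strings without reaching an accepting state), and 0010 is the lexicographically least accepting string of length 4.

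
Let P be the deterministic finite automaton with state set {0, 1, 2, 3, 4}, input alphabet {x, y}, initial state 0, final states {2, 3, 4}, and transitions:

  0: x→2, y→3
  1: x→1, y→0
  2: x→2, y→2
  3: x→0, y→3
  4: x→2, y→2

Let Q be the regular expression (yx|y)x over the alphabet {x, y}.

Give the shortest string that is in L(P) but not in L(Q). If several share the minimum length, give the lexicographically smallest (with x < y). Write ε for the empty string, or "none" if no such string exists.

The string x is accepted by P but not by Q.
No shorter string lies in the difference, and x is the lexicographically first length-1 string in L(P) \ L(Q).

x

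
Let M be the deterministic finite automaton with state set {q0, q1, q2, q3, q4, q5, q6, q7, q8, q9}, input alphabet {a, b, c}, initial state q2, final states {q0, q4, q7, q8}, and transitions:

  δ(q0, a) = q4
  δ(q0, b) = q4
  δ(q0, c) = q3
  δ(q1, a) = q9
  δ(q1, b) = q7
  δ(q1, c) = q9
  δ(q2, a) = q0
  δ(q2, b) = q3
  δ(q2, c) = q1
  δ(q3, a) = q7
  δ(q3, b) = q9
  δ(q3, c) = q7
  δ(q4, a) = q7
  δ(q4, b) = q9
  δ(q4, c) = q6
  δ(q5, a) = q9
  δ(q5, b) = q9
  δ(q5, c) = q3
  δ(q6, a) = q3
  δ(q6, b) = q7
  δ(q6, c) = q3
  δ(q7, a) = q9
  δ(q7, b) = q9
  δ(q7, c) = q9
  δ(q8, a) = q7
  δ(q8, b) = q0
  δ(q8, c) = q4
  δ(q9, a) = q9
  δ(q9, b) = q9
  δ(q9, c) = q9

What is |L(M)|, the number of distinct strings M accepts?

20

The useful subgraph on states {q0, q1, q2, q3, q4, q6, q7} is acyclic, so L(M) is finite; the longest accepting path visits 6 useful states, giving maximum string length 5.
Counting accepting paths from q2 by length: 1 of length 1, 5 of length 2, 4 of length 3, 2 of length 4, 8 of length 5. Total 20.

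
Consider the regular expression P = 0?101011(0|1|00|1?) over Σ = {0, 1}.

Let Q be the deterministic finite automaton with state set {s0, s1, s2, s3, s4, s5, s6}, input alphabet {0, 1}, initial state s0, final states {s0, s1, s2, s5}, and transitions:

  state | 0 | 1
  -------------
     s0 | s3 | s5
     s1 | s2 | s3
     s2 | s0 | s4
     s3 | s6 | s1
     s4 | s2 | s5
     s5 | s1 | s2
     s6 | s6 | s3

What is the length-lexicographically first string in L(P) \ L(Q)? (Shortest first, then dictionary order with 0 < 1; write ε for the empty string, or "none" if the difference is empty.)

The string 1010111 is accepted by P but not by Q.
No shorter string lies in the difference, and 1010111 is the lexicographically first length-7 string in L(P) \ L(Q).

1010111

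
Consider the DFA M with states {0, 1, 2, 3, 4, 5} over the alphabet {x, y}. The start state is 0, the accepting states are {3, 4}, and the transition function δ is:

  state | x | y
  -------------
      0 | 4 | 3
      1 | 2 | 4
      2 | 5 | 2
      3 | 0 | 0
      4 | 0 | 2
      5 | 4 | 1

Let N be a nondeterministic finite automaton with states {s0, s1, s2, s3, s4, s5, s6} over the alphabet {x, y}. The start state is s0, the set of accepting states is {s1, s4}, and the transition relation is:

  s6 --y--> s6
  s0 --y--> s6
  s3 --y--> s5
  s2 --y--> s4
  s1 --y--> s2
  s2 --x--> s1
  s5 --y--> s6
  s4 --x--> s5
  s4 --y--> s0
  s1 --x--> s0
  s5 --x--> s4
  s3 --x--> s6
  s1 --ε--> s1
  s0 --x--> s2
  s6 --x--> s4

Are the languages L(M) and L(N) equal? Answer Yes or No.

No

The string x is accepted by M but rejected by N.
So L(M) ≠ L(N).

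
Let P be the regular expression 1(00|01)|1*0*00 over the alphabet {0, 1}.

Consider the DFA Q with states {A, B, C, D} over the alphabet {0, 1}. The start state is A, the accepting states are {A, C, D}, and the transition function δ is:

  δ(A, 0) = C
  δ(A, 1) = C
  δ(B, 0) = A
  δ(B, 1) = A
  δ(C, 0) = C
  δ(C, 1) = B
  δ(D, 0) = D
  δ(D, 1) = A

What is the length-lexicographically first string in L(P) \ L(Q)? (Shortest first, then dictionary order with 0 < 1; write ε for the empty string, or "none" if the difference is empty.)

101

The string 101 is accepted by P but not by Q.
No shorter string lies in the difference, and 101 is the lexicographically first length-3 string in L(P) \ L(Q).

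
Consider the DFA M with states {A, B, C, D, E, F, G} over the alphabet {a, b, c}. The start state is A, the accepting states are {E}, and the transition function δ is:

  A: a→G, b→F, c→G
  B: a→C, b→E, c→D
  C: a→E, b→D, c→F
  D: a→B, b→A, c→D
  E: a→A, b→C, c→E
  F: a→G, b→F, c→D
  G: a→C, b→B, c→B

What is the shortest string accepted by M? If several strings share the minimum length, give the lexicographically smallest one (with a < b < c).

aaa

A breadth-first search from A reaches an accepting state first via the path A → G → C → E on input aaa.
No string of length < 3 is accepted (BFS exhausts all shorter strings without reaching an accepting state), and aaa is the lexicographically least accepting string of length 3.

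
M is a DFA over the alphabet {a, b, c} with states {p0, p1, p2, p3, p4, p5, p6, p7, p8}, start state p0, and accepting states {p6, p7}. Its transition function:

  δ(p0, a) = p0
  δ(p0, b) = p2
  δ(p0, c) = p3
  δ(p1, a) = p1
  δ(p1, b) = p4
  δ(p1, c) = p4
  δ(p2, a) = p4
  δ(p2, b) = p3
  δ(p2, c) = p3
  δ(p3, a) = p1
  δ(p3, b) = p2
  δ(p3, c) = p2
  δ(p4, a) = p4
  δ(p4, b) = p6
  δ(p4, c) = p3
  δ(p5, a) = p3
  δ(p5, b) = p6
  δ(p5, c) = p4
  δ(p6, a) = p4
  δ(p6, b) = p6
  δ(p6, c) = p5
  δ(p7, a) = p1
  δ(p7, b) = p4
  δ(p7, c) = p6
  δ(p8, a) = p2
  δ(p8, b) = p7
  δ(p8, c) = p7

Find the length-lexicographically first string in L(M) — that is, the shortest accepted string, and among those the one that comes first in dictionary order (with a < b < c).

bab

A breadth-first search from p0 reaches an accepting state first via the path p0 → p2 → p4 → p6 on input bab.
No string of length < 3 is accepted (BFS exhausts all shorter strings without reaching an accepting state), and bab is the lexicographically least accepting string of length 3.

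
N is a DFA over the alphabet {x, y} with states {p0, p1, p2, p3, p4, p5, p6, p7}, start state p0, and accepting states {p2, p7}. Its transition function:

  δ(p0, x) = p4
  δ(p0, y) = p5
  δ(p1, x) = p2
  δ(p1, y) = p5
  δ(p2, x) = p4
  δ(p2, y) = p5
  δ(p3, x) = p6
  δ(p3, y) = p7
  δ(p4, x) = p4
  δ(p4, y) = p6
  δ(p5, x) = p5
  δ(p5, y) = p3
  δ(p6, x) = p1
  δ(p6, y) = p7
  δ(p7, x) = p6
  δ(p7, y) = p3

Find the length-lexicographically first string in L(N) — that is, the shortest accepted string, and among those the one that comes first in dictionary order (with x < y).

xyy

A breadth-first search from p0 reaches an accepting state first via the path p0 → p4 → p6 → p7 on input xyy.
No string of length < 3 is accepted (BFS exhausts all shorter strings without reaching an accepting state), and xyy is the lexicographically least accepting string of length 3.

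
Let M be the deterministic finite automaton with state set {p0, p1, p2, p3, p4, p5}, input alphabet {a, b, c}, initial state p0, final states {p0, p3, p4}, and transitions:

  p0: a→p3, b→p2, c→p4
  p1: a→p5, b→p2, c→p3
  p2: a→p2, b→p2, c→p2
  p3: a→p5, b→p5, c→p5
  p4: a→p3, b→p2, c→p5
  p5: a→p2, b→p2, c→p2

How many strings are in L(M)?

4

The useful subgraph on states {p0, p3, p4} is acyclic, so L(M) is finite; the longest accepting path visits 3 useful states, giving maximum string length 2.
Counting accepting paths from p0 by length: 1 of length 0, 2 of length 1, 1 of length 2. Total 4.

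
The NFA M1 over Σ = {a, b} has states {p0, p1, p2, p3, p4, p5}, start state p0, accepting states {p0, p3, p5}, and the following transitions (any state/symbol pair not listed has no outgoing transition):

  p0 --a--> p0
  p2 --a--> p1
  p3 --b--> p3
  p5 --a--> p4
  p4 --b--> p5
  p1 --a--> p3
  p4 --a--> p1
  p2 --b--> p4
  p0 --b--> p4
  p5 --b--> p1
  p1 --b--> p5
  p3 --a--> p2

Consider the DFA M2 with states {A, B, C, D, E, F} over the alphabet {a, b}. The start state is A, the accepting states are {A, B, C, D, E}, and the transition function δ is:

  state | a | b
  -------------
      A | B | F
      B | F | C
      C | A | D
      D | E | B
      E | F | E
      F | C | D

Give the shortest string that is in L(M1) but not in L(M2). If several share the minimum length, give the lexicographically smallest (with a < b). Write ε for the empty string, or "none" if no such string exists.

The string aa is accepted by M1 but not by M2.
No shorter string lies in the difference, and aa is the lexicographically first length-2 string in L(M1) \ L(M2).

aa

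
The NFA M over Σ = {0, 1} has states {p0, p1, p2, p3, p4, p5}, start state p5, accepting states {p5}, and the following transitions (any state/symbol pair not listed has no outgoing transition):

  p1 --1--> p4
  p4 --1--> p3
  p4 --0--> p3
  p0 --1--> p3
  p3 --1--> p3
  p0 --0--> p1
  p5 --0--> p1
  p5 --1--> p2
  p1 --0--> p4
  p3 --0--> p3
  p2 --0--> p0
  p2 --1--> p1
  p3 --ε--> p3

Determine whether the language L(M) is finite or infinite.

The useful states (reachable from p5 and able to reach an accepting state) are {p5}.
Restricted to these states the transition graph has no cycle, so every accepting path has bounded length and L is finite.

finite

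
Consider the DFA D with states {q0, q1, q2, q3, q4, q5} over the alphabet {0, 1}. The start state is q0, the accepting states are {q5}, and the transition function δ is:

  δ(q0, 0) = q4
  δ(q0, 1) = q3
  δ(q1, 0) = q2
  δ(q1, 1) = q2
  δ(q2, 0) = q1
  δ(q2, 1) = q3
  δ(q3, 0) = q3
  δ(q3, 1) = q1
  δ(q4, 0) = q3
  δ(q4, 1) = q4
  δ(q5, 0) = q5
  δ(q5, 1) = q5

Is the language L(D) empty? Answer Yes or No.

The states reachable from the start state are {q0, q1, q2, q3, q4}.
None of the accepting states {q5} is reachable, so no string is accepted and L(D) = ∅.

Yes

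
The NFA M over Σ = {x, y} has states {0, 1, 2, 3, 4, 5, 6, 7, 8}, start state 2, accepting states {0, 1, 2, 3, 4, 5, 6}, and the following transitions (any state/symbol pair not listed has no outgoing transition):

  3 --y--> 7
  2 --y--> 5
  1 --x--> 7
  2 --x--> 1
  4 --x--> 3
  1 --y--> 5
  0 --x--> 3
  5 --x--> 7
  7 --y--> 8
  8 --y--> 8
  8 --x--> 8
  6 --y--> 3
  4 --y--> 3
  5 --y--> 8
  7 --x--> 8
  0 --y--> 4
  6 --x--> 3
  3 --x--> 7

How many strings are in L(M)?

The useful subgraph on states {1, 2, 5} is acyclic, so L(M) is finite; the longest accepting path visits 3 useful states, giving maximum string length 2.
Counting accepting paths from 2 by length: 1 of length 0, 2 of length 1, 1 of length 2. Total 4.

4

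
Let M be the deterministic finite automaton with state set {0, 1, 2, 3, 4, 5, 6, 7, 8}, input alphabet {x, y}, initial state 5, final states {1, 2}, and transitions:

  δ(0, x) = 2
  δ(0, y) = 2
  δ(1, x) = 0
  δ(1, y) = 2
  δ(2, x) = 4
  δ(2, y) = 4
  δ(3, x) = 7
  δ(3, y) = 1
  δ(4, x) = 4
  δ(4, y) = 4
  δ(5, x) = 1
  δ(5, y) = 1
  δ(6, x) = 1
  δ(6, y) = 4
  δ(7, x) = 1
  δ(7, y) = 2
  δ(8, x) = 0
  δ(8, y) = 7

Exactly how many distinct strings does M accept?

The useful subgraph on states {0, 1, 2, 5} is acyclic, so L(M) is finite; the longest accepting path visits 4 useful states, giving maximum string length 3.
Counting accepting paths from 5 by length: 2 of length 1, 2 of length 2, 4 of length 3. Total 8.

8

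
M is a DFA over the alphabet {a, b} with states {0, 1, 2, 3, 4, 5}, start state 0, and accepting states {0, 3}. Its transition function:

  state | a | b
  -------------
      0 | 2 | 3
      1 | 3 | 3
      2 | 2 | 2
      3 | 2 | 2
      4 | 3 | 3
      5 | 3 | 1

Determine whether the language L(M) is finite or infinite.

The useful states (reachable from 0 and able to reach an accepting state) are {0, 3}.
Restricted to these states the transition graph has no cycle, so every accepting path has bounded length and L is finite.

finite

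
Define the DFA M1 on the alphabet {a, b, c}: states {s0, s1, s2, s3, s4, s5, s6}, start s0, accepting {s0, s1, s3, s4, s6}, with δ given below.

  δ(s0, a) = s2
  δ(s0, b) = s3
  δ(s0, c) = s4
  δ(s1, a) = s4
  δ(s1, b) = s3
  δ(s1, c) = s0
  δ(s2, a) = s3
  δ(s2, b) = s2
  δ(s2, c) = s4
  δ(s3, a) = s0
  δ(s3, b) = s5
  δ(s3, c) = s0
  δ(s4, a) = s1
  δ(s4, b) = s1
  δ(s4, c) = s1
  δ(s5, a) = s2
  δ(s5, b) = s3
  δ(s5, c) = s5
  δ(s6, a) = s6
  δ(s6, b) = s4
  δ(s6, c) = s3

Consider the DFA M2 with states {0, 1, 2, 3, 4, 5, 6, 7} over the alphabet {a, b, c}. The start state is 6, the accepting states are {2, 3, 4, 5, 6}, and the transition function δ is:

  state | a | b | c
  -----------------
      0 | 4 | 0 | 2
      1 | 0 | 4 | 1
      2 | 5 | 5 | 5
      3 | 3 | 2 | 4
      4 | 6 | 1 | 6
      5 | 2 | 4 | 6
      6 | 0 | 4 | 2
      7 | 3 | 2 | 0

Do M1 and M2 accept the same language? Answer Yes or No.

Yes

Exploring the product automaton M1 × M2 from the start pair (s0, 6), following both machines on each input symbol, reaches 6 state pairs: (s0, 6), (s2, 0), (s3, 4), (s4, 2), (s5, 1), (s1, 5).
M1 accepts in {s0, s1, s3, s4, s6} and M2 accepts in {2, 3, 4, 5, 6}. In every reachable pair the two components are either both accepting — (s0, 6), (s3, 4), (s4, 2), (s1, 5) — or both non-accepting, so no string is accepted by exactly one of the machines: L(M1) \ L(M2) and L(M2) \ L(M1) are both empty.
Hence every string is accepted by M1 iff it is accepted by M2, and the two languages coincide.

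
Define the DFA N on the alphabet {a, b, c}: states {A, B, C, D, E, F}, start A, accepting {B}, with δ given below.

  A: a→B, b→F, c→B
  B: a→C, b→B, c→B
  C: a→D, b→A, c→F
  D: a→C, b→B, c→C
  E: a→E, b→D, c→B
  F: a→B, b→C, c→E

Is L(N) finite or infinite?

State B is reachable from the start and can reach an accepting state, and it lies on the cycle B → B.
Traversing that cycle any number of times yields accepted strings of unbounded length, so the language is infinite.

infinite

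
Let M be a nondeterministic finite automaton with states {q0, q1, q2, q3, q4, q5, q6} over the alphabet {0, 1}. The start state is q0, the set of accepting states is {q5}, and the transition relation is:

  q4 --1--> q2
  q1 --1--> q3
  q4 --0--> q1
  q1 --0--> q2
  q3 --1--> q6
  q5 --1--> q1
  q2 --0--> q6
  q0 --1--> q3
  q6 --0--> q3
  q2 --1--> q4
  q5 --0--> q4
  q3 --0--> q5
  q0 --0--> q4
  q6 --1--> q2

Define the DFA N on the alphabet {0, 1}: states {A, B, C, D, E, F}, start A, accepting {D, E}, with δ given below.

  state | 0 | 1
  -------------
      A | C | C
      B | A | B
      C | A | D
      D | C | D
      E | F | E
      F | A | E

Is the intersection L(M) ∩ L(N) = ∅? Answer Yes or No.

Exploring the product automaton M × N from the start pair (q0, A), following both machines on each input symbol, reaches 18 state pairs: (q0, A), (q4, C), (q3, C), (q1, A), (q2, D), (q5, A), (q6, D), (q2, C), (q6, C), (q4, D), (q1, C), (q6, A), (q3, A), (q2, A), (q3, D), (q5, C), (q4, A), (q1, D).
M accepts in {q5} and N accepts in {D, E}; no reachable pair has both components accepting, so no string drives both machines to acceptance simultaneously and L(M) ∩ L(N) = ∅.
So no string is accepted by both, and the intersection is empty.

Yes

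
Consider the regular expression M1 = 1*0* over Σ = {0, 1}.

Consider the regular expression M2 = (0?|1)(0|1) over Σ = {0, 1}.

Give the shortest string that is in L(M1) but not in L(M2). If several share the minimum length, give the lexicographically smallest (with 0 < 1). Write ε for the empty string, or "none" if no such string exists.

The empty string ε is accepted by M1 but not by M2.
Since ε is the unique shortest string, it is the required witness.

ε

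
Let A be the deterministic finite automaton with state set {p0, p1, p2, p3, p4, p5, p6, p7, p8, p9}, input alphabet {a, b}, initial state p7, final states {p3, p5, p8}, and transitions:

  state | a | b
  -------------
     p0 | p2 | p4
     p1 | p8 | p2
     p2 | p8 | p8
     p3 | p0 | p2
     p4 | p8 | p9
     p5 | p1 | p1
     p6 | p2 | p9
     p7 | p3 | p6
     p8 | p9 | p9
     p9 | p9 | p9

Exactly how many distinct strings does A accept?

8

The useful subgraph on states {p0, p2, p3, p4, p6, p7, p8} is acyclic, so L(A) is finite; the longest accepting path visits 5 useful states, giving maximum string length 4.
Counting accepting paths from p7 by length: 1 of length 1, 4 of length 3, 3 of length 4. Total 8.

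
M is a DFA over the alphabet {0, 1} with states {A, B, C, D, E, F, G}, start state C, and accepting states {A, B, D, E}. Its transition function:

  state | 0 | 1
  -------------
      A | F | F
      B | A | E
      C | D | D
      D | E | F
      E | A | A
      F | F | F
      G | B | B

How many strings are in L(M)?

8

The useful subgraph on states {A, C, D, E} is acyclic, so L(M) is finite; the longest accepting path visits 4 useful states, giving maximum string length 3.
Counting accepting paths from C by length: 2 of length 1, 2 of length 2, 4 of length 3. Total 8.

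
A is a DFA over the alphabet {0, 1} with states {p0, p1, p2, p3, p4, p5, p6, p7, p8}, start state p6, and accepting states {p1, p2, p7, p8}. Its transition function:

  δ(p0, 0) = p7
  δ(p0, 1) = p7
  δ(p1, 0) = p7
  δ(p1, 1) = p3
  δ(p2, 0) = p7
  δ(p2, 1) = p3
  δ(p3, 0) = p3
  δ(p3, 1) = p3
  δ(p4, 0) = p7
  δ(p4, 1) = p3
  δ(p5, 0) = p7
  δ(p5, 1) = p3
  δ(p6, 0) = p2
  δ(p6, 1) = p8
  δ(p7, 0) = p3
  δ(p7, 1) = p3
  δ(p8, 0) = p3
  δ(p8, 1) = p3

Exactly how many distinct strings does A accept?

The useful subgraph on states {p2, p6, p7, p8} is acyclic, so L(A) is finite; the longest accepting path visits 3 useful states, giving maximum string length 2.
Counting accepting paths from p6 by length: 2 of length 1, 1 of length 2. Total 3.

3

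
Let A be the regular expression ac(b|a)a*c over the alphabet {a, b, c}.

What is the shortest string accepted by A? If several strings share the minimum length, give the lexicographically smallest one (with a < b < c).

By inspection of the expression, no string of length less than 4 matches, and acac is the lexicographically first match of length 4.

acac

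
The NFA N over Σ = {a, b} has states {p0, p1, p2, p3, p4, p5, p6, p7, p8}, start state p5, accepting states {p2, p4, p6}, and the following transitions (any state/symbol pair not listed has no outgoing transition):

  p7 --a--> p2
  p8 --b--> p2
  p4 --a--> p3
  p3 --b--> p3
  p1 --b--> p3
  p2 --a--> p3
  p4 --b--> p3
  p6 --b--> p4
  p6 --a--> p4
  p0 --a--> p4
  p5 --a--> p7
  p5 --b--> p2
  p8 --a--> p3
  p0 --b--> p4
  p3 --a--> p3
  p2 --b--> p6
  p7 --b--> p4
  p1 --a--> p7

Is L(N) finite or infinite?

The useful states (reachable from p5 and able to reach an accepting state) are {p2, p4, p5, p6, p7}.
Restricted to these states the transition graph has no cycle, so every accepting path has bounded length and L is finite.

finite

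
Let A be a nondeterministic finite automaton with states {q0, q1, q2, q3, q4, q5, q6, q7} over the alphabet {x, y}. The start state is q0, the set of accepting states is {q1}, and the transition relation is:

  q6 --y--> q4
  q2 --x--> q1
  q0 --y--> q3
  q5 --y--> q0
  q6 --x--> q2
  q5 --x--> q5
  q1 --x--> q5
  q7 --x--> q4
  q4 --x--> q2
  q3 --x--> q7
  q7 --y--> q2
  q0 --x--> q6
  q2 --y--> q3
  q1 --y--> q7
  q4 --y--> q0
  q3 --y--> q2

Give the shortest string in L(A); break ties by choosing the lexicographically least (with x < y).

A breadth-first search from q0 reaches an accepting state first via the path q0 → q6 → q2 → q1 on input xxx.
No string of length < 3 is accepted (BFS exhausts all shorter strings without reaching an accepting state), and xxx is the lexicographically least accepting string of length 3.

xxx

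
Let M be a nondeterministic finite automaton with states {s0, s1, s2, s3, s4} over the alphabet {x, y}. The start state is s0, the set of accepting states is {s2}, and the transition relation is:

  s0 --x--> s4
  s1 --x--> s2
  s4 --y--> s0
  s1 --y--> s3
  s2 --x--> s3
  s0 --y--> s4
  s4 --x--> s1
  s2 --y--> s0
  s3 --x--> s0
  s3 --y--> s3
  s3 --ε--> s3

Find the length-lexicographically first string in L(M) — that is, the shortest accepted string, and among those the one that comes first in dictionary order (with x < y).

A breadth-first search from s0 reaches an accepting state first via the path s0 → s4 → s1 → s2 on input xxx.
No string of length < 3 is accepted (BFS exhausts all shorter strings without reaching an accepting state), and xxx is the lexicographically least accepting string of length 3.

xxx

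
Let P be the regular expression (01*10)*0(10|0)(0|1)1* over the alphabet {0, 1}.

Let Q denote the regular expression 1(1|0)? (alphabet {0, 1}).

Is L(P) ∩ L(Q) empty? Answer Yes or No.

Yes

Converting the expression P to a DFA (subset construction, then merging equivalent states) gives the minimal DFA with states {p0, p1, p2, p3, p4, p5, p6, p7, p8, p9, p10}, start state p0, accepting states {p5, p8, p9, p10} and transitions p0: 0→p1, 1→p2; p1: 0→p3, 1→p4; p2: 0→p2, 1→p2; p3: 0→p5, 1→p5; p4: 0→p6, 1→p7; p5: 0→p2, 1→p5; p6: 0→p8, 1→p5; p7: 0→p0, 1→p7; p8: 0→p3, 1→p9; p9: 0→p6, 1→p10; p10: 0→p0, 1→p10.
Converting the expression Q to a DFA (subset construction, then merging equivalent states) gives the minimal DFA with states {q0, q1, q2, q3}, start state q0, accepting states {q2, q3} and transitions q0: 0→q1, 1→q2; q1: 0→q1, 1→q1; q2: 0→q3, 1→q3; q3: 0→q1, 1→q1.
Exploring the product automaton P × Q from the start pair (p0, q0), following both machines on each input symbol, reaches 14 state pairs: (p0, q0), (p1, q1), (p2, q2), (p3, q1), (p4, q1), (p2, q3), (p5, q1), (p6, q1), (p7, q1), (p2, q1), (p8, q1), (p0, q1), (p9, q1), (p10, q1).
P accepts in {p5, p8, p9, p10} and Q accepts in {q2, q3}; no reachable pair has both components accepting, so no string drives both machines to acceptance simultaneously and L(P) ∩ L(Q) = ∅.
So no string is accepted by both, and the intersection is empty.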